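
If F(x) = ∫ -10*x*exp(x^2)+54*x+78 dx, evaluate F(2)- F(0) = 269 - 5*exp(4)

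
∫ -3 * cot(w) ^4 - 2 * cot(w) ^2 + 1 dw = cot(w)^3 - cot(w) + C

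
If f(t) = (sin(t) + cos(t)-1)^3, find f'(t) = 3*sqrt(2)*(sqrt(2)*sin(t + pi/4) - 1)^2*cos(t + pi/4)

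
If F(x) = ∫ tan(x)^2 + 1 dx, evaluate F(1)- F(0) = tan(1)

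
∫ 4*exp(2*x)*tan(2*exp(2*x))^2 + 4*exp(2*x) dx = tan(2*exp(2*x)) + C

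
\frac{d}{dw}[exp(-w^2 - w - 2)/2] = (-2*w - 1)*exp(-w^2 - w - 2)/2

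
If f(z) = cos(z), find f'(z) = -sin(z)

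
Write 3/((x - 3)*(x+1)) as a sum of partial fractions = -3/(4*(x + 1)) + 3/(4*(x - 3))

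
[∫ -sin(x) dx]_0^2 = -1 + cos(2)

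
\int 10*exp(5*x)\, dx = 2*exp(5*x) + C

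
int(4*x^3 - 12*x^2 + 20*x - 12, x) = x^4 - 4*x^3 + 10*x^2 - 12*x + C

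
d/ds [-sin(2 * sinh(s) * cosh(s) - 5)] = -2*cos(2*sinh(s)*cosh(s) - 5)*cosh(2*s)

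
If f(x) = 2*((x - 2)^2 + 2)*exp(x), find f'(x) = 2*x^2*exp(x) - 4*x*exp(x) + 4*exp(x)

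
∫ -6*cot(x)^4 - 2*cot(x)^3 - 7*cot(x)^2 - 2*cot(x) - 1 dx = (2*cot(x)^2 + cot(x) + 1)*cot(x) + C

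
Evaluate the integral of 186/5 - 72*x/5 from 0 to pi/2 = -9*(-4 + pi)^2/5 + 21*pi/5 + 144/5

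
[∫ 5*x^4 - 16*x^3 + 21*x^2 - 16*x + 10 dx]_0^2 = 12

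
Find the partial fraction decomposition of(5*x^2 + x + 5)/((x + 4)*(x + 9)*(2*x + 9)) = -407/(9*(2*x + 9)) + 401/(45*(x + 9)) + 81/(5*(x + 4))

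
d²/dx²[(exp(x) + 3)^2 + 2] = 4*exp(2*x) + 6*exp(x)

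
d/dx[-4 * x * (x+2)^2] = -12*x^2 - 32*x - 16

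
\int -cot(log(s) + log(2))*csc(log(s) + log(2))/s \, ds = csc(log(2*s)) + C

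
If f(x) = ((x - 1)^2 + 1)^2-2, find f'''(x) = 24*x - 24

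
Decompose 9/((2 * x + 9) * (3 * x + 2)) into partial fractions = 27/(23*(3*x + 2)) - 18/(23*(2*x + 9))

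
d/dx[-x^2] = -2*x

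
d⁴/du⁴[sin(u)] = sin(u)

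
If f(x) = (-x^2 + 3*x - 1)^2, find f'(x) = 4*x^3 - 18*x^2 + 22*x - 6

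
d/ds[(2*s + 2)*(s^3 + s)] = 8*s^3 + 6*s^2 + 4*s + 2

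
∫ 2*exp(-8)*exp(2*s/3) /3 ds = exp(2*s/3 - 8) + C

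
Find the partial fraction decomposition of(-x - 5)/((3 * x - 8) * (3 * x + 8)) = 7/(48*(3*x + 8)) - 23/(48*(3*x - 8))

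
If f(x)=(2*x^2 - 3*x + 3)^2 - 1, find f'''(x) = 96*x - 72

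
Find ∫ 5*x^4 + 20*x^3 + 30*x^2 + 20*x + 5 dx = x^5 + 5*x^4 + 10*x^3 + 10*x^2 + 5*x + C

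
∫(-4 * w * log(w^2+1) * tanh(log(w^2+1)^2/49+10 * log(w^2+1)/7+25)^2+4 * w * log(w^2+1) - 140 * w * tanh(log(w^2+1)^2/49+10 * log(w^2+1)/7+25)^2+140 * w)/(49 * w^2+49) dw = tanh((log(w^2 + 1) + 35)^2/49) + C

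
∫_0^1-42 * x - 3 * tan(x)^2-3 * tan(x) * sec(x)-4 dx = -19 - 3/cos(1) - 3*tan(1)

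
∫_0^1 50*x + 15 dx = 40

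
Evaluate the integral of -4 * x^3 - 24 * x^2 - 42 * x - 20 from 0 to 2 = -204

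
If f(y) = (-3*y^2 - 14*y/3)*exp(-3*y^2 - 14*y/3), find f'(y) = (162*y^3 + 378*y^2 + 142*y - 42)*exp(-3*y^2 - 14*y/3)/9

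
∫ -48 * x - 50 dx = -24*x^2 - 50*x + C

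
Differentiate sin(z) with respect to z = cos(z)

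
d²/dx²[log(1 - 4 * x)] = -16/(16*x^2 - 8*x + 1)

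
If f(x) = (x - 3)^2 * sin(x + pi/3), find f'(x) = x^2*cos(x + pi/3) + 2*x*sin(x + pi/3) - 6*x*cos(x + pi/3) - 6*sin(x + pi/3) + 9*cos(x + pi/3)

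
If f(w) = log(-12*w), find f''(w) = -1/w^2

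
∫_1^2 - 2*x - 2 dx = -5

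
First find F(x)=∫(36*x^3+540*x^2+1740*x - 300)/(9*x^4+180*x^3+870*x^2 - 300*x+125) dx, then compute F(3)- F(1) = -log(221) + log(3161)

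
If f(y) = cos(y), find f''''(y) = cos(y)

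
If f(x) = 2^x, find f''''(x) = 2^x*log(2)^4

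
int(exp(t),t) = exp(t) + C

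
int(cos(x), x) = sin(x) + C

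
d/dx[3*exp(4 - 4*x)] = -12*exp(4 - 4*x)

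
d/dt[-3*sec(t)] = -3*tan(t)*sec(t)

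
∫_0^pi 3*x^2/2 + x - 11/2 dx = -2 + (pi/2 + 2)*(-3*pi + 1 + pi^2)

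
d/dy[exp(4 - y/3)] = -exp(4 - y/3)/3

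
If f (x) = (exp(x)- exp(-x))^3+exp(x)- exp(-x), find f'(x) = (3*exp(6*x) - 2*exp(4*x) - 2*exp(2*x) + 3)*exp(-3*x)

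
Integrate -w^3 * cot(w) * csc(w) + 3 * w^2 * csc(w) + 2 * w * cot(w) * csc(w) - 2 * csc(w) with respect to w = w*(w^2 - 2)*csc(w) + C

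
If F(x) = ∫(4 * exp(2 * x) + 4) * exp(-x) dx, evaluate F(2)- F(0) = -4*exp(-2) + 4*exp(2)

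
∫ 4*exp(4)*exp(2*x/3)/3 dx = 2*exp(2*x/3 + 4) + C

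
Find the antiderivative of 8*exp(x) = 8*exp(x) + C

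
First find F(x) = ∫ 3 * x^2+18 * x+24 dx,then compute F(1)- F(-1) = 50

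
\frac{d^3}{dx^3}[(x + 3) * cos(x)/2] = x*sin(x)/2 + 3*sin(x)/2 - 3*cos(x)/2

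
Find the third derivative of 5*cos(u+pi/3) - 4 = 5*sin(u + pi/3)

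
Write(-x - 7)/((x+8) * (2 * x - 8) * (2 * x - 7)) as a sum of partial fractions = 21/(23*(2*x - 7)) + 1/(552*(x + 8)) - 11/(24*(x - 4))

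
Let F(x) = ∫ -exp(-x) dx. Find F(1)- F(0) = -1 + exp(-1)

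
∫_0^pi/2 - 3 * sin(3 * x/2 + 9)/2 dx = -sin(pi/4 + 9) - cos(9)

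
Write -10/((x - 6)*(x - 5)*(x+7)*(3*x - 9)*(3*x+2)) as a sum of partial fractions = 27/(7106*(3*x + 2)) - 1/(8892*(x + 7)) - 1/(198*(x - 3)) + 5/(612*(x - 5)) - 1/(234*(x - 6))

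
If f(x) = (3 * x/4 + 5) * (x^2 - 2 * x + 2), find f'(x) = 9*x^2/4 + 7*x - 17/2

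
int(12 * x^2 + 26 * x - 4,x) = 4*x^3 + 13*x^2 - 4*x + C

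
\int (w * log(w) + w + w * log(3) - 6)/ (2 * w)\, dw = (w - 6)*log(3*w)/2 + C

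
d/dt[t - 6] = 1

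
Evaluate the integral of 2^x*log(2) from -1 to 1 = 3/2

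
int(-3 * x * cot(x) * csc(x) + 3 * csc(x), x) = 3*x*csc(x) + C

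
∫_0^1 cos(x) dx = sin(1)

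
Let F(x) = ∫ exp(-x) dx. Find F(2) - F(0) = (-1 + exp(2))*exp(-2)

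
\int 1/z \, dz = log(-4*z) + C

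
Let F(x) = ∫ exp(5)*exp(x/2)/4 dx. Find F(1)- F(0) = -exp(5)/2 + exp(11/2)/2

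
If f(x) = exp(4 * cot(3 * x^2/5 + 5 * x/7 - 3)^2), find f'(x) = -8*(42*x + 25)*exp(-4 + 4/sin(3*x^2/5 + 5*x/7 - 3)^2)*cos(3*x^2/5 + 5*x/7 - 3)/(35*sin(3*x^2/5 + 5*x/7 - 3)^3)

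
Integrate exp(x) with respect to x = exp(x) + C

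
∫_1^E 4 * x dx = -2 + 2*exp(2)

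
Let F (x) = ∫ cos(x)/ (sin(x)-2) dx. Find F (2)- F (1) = -log(2 - sin(1)) + log(2 - sin(2))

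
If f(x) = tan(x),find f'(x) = cos(x)^(-2)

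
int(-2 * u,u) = -u^2 + C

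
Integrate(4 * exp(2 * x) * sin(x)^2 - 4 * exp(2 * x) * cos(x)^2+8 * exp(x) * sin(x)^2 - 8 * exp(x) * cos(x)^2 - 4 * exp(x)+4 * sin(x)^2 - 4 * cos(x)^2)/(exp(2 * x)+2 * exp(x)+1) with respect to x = ((-exp(x) - 1)*(2*sin(2*x) - 7) - 4*exp(x))/(exp(x) + 1) + C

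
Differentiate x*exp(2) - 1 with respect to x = exp(2)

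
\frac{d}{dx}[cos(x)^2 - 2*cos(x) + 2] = 2*sin(x) - sin(2*x)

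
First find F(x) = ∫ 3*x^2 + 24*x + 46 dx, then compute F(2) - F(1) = 89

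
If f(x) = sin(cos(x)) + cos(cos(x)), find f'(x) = -sqrt(2)*sin(x)*cos(cos(x) + pi/4)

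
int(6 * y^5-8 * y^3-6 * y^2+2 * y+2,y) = y^6 - 2*y^4 - 2*y^3 + y^2 + 2*y + C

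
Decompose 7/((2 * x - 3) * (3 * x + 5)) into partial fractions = -21/(19*(3*x + 5)) + 14/(19*(2*x - 3))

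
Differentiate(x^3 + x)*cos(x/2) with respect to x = -x^3*sin(x/2)/2 + 3*x^2*cos(x/2) - x*sin(x/2)/2 + cos(x/2)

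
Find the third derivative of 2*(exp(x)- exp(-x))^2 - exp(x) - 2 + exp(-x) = (16*exp(4*x) - exp(3*x) - exp(x) - 16)*exp(-2*x)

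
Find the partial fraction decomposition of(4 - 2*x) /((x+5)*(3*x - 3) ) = -7/(9*(x + 5)) + 1/(9*(x - 1))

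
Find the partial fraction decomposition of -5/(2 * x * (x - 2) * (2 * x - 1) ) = 10/(3*(2*x - 1)) - 5/(12*(x - 2)) - 5/(4*x)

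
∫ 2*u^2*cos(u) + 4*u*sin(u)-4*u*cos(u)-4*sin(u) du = 2*u*(u - 2)*sin(u) + C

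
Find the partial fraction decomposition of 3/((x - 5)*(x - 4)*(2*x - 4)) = 1/(4*(x - 2)) - 3/(4*(x - 4)) + 1/(2*(x - 5))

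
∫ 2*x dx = x^2 + C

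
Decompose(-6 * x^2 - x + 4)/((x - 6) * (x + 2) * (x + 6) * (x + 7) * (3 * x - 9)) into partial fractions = -283/(1950*(x + 7)) + 103/(648*(x + 6)) - 3/(400*(x + 2)) + 53/(4050*(x - 3)) - 109/(5616*(x - 6))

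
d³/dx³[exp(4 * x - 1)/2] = 32*exp(4*x - 1)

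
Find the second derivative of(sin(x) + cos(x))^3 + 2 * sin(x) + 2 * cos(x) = sqrt(2)*(-7*sin(x + pi/4) + 9*cos(3*x + pi/4))/2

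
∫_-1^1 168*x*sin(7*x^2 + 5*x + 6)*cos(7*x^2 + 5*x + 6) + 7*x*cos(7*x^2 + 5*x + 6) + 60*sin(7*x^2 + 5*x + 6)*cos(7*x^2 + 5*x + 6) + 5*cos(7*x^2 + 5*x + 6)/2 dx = 3*cos(16) - sin(8)/2 + sin(18)/2 - 3*cos(36)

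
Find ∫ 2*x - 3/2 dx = x^2 - 3*x/2 + C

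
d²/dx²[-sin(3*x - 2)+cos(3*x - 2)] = -9*sqrt(2)*cos(3*x - 2 + pi/4)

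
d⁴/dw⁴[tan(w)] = 24*tan(w)^5 + 40*tan(w)^3 + 16*tan(w)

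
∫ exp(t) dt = exp(t) + C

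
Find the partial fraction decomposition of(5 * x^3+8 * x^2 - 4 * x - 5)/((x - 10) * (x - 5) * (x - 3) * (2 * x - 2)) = -1/(36*(x - 1)) + 95/(28*(x - 3)) - 10/(x - 5) + 1151/(126*(x - 10))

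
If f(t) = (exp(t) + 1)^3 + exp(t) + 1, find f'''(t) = 27*exp(3*t) + 24*exp(2*t) + 4*exp(t)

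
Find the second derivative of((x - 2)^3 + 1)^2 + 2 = 30*x^4 - 240*x^3 + 720*x^2 - 948*x + 456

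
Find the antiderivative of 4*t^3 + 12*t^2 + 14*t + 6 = t^4 + 4*t^3 + 7*t^2 + 6*t + C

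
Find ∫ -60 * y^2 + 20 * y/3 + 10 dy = -20*y^3 + 10*y^2/3 + 10*y + C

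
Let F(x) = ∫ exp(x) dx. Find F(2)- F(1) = -E + exp(2)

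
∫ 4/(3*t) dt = 4*log(t)/3 + C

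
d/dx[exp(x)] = exp(x)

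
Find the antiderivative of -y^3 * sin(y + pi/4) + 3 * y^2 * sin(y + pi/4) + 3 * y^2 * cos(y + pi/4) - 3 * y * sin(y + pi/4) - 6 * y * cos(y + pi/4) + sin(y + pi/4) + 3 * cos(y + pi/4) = (y - 1)^3*cos(y + pi/4) + C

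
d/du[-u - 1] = -1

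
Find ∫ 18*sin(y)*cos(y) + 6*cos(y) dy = (3*sin(y) + 1)^2 + C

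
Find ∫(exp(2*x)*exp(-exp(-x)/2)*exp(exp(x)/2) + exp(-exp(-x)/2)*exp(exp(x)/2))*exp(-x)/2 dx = exp(sinh(x)) + C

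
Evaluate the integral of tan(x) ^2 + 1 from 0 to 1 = tan(1)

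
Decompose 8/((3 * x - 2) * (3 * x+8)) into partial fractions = -4/(5*(3*x + 8)) + 4/(5*(3*x - 2))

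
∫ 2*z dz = z^2 + C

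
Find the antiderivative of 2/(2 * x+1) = log(12*x + 6) + C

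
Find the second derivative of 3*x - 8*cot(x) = -16*cos(x)/sin(x)^3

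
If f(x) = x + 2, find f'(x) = 1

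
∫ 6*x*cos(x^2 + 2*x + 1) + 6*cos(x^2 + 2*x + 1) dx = 3*sin((x + 1)^2) + C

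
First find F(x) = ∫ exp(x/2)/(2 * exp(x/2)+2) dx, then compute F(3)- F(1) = -log(1 + exp(1/2)) + log(1 + exp(3/2))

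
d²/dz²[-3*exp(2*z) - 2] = -12*exp(2*z)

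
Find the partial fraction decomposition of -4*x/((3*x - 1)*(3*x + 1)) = -2/(3*(3*x + 1)) - 2/(3*(3*x - 1))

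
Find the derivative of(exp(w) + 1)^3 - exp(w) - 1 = 3*exp(3*w) + 6*exp(2*w) + 2*exp(w)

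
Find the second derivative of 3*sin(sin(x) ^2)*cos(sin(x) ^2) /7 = -6*(1 - cos(2*x))^2*sin(cos(2*x) - 1)/7 + 12*sin(cos(2*x) - 1)/7 + 6*sin(2*x - cos(2*x) + 1)/7 - 6*sin(2*x + cos(2*x) - 1)/7 + 3*cos(2*x - cos(2*x) + 1)/7 + 3*cos(2*x + cos(2*x) - 1)/7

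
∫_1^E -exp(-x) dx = -exp(-1) + exp(-E)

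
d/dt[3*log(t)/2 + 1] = 3/(2*t)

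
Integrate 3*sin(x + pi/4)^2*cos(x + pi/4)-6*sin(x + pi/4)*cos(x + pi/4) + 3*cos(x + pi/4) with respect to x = (sin(x + pi/4) - 1)^3 + C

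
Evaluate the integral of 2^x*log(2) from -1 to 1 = 3/2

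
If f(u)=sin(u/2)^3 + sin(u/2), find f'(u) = (2 - 3*cos(u/2)^2/2)*cos(u/2)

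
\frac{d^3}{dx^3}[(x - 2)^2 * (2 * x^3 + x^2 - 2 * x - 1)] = 120*x^2 - 168*x + 12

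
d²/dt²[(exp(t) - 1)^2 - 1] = 4*exp(2*t) - 2*exp(t)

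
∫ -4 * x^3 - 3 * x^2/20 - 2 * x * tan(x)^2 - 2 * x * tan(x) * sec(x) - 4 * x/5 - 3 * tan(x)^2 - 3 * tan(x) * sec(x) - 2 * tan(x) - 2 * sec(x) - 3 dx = -x^2*(4*x - 3)*(5*x + 4)/20 - (2*x + 3)*(tan(x) + sec(x)) + C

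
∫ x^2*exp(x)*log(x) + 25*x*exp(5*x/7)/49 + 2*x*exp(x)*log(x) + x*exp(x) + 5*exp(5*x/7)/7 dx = x*(7*x*exp(x)*log(x) + 5*exp(5*x/7))/7 + C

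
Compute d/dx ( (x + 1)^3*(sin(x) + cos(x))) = (x + 1)^2*(sqrt(2)*x*cos(x + pi/4) + 2*sin(x) + 4*cos(x))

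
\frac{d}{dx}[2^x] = 2^x*log(2)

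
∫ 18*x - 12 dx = 9*x^2 - 12*x + C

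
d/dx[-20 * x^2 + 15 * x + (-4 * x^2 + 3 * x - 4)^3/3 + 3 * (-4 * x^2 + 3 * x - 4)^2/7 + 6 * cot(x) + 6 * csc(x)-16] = -128*x^5 + 240*x^4 - 2608*x^3/7 + 1989*x^2/7 - 1434*x/7 - 6*cot(x)^2 - 6*cot(x)*csc(x) + 327/7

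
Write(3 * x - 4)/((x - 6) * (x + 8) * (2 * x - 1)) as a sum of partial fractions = 10/(187*(2*x - 1)) - 2/(17*(x + 8)) + 1/(11*(x - 6))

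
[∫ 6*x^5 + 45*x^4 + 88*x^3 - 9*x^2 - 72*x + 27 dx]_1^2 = 570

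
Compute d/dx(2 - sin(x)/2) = -cos(x)/2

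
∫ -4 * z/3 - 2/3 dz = -2*z^2/3 - 2*z/3 + C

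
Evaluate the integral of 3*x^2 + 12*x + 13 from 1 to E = -28 + E - (-E - 2)^3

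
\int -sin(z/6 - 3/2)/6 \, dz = cos((z - 9)/6) + C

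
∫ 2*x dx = x^2 + C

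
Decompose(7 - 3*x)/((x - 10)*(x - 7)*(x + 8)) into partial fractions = 31/(270*(x + 8)) + 14/(45*(x - 7)) - 23/(54*(x - 10))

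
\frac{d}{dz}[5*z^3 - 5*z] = 15*z^2 - 5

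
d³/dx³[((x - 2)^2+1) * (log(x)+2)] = (2*x^2 + 4*x + 10)/x^3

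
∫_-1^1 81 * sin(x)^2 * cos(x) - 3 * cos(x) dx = -6*sin(1) + 54*sin(1)^3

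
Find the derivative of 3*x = 3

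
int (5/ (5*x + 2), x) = log(5*x + 2) + C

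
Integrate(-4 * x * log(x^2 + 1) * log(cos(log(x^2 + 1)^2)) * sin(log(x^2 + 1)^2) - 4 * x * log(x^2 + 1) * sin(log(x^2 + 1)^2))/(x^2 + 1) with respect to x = log(cos(log(x^2 + 1)^2))*cos(log(x^2 + 1)^2) + C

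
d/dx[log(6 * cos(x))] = -tan(x)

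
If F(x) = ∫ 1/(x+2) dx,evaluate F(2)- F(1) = -log(3) + log(4)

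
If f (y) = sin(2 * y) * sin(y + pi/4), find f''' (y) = -13*sin(2*y)*cos(y + pi/4) - 14*sin(y + pi/4)*cos(2*y)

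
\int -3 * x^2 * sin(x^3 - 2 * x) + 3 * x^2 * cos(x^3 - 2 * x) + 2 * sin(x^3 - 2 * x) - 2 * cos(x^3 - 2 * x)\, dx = sin(x*(x^2 - 2)) + cos(x*(x^2 - 2)) + C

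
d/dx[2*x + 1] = 2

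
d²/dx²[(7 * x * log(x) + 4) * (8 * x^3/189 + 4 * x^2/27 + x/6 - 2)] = (1344*x^3*log(x) + 784*x^3 + 2352*x^2*log(x) + 2344*x^2 + 882*x*log(x) + 1771*x - 5292)/(378*x)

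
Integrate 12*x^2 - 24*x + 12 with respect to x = 4*x^3 - 12*x^2 + 12*x + C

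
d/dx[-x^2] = -2*x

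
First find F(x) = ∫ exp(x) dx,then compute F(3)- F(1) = -E + exp(3)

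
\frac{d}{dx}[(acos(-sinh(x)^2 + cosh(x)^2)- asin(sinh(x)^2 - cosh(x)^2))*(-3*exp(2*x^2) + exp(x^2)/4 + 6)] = -6*pi*x*exp(2*x^2) + pi*x*exp(x^2)/4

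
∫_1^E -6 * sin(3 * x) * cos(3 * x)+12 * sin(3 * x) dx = -(-2 + cos(3))^2 + (-2 + cos(3*E))^2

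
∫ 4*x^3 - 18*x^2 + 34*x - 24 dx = x^4 - 6*x^3 + 17*x^2 - 24*x + C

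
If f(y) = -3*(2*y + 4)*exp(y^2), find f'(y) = -12*y^2*exp(y^2) - 24*y*exp(y^2) - 6*exp(y^2)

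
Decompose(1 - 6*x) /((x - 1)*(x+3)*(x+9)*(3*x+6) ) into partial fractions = -11/(252*(x + 9)) + 19/(72*(x + 3)) - 13/(63*(x + 2)) - 1/(72*(x - 1))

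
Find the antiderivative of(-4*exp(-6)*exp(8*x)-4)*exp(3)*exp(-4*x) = -2*sinh(4*x - 3) + C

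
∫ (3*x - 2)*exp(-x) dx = (-3*x - 1)*exp(-x) + C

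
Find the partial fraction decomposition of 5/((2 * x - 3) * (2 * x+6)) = 5/(9*(2*x - 3)) - 5/(18*(x + 3))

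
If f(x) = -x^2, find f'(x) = -2*x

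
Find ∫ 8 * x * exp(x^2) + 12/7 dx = 12*x/7 + 4*exp(x^2) + C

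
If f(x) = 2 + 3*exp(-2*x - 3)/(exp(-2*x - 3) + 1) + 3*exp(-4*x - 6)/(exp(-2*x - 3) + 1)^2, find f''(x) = (-36*exp(2*x + 3) + 48*exp(4*x + 6) + 12*exp(6*x + 9))/(exp(12)*exp(8*x) + 4*exp(9)*exp(6*x) + 6*exp(6)*exp(4*x) + 4*exp(3)*exp(2*x) + 1)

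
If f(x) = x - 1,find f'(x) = 1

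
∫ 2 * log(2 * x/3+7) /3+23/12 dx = 5*x/4 + (2*x + 21)*log(2*x/3 + 7)/3 + C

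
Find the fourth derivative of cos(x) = cos(x)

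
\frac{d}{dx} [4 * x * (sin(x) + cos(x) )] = 4*sqrt(2)*(x*cos(x + pi/4) + sin(x + pi/4))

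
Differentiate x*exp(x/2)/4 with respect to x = x*exp(x/2)/8 + exp(x/2)/4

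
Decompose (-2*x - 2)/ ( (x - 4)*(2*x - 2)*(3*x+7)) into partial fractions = 6/(95*(3*x + 7)) + 1/(15*(x - 1)) - 5/(57*(x - 4))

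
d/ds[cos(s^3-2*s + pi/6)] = (2 - 3*s^2)*cos(-s^3 + 2*s + pi/3)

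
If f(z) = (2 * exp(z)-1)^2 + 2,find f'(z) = 8*exp(2*z) - 4*exp(z)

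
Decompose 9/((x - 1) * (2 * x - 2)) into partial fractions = 9/(2*(x - 1)^2)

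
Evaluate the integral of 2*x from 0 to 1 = 1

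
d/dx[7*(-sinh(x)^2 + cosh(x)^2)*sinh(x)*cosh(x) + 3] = 7*cosh(2*x)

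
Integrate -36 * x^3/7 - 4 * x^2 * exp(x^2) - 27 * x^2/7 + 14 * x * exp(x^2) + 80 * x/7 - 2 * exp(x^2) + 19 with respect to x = (7 - 2*x)*exp(x^2) - (3*x + 2)*(3*x^3 + x^2 - 14*x - 35)/7 + C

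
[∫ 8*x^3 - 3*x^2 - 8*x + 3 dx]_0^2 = 14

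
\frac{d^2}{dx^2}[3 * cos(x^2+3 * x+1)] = -12*x^2*cos(x^2 + 3*x + 1) - 36*x*cos(x^2 + 3*x + 1) - 6*sin(x^2 + 3*x + 1) - 27*cos(x^2 + 3*x + 1)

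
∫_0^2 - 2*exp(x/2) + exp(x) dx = -1 + (-2 + E)^2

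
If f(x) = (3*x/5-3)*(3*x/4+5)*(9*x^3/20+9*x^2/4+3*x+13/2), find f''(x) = 81*x^3/20 + 81*x^2/5 - 891*x/40 - 1143/20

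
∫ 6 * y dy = 3*y^2 + C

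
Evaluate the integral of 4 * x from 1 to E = -2 + 2*exp(2)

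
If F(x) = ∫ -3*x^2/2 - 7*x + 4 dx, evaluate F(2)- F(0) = -10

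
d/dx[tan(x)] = cos(x)^(-2)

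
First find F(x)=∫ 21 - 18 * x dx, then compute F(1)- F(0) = 12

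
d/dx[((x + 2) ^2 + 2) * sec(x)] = (x^2*sin(x)/cos(x) + 4*x*sin(x)/cos(x) + 2*x + 6*sin(x)/cos(x) + 4)/cos(x)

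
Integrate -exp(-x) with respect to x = exp(-x) + C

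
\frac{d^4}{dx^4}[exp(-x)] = exp(-x)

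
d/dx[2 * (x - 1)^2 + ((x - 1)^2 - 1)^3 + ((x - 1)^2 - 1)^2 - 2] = 6*x^5 - 30*x^4 + 52*x^3 - 36*x^2 + 12*x - 4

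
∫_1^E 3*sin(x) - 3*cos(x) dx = 3*sqrt(2)*(-sin(pi/4 + E) + sin(pi/4 + 1))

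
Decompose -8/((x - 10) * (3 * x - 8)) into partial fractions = 12/(11*(3*x - 8)) - 4/(11*(x - 10))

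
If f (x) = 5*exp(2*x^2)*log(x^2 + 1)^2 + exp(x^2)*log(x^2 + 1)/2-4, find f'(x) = (20*x^3*exp(2*x^2)*log(x^2 + 1)^2 + x^3*exp(x^2)*log(x^2 + 1) + 20*x*exp(2*x^2)*log(x^2 + 1)^2 + 20*x*exp(2*x^2)*log(x^2 + 1) + x*exp(x^2)*log(x^2 + 1) + x*exp(x^2))/(x^2 + 1)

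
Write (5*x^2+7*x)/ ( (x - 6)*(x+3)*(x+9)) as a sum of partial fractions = 19/(5*(x + 9)) - 4/(9*(x + 3)) + 74/(45*(x - 6))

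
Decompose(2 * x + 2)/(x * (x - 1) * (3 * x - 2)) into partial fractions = -15/(3*x - 2) + 4/(x - 1) + 1/x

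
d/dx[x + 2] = 1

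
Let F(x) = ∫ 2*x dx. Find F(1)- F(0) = 1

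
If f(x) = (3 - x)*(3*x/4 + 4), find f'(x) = -3*x/2 - 7/4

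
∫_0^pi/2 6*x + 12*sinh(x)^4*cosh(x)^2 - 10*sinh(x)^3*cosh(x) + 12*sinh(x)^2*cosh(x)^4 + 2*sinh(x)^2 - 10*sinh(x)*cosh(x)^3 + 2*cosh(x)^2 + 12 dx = -5*sinh(pi)^2/4 + 5*sinh(pi)/8 + 3*pi^2/4 + 6*pi + sinh(3*pi)/8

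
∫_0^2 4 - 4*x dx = 0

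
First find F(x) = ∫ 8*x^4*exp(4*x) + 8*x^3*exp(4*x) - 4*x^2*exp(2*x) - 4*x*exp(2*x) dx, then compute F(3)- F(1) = -18*exp(6) - 2*exp(4) + 2*exp(2) + 162*exp(12)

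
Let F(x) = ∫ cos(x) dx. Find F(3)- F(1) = -sin(1) + sin(3)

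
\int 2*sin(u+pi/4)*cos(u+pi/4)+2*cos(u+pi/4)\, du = (sin(u + pi/4) + 1)^2 + C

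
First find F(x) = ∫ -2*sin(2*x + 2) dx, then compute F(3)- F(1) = cos(8) - cos(4)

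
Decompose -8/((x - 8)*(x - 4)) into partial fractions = 2/(x - 4) - 2/(x - 8)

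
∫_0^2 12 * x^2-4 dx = 24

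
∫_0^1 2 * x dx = 1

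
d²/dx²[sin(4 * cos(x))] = -16*sin(x)^2*sin(4*cos(x)) - 4*cos(x)*cos(4*cos(x))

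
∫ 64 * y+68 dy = 32*y^2 + 68*y + C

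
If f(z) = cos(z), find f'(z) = -sin(z)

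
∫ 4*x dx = 2*x^2 + C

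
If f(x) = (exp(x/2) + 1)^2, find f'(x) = exp(x/2) + exp(x)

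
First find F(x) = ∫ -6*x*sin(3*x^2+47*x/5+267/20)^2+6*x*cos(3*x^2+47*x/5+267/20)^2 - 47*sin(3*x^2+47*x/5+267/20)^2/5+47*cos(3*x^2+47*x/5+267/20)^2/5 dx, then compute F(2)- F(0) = -sin(267/10)/2 + sin(883/10)/2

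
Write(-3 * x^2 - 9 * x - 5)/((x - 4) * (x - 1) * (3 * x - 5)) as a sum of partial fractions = 255/(14*(3*x - 5)) - 17/(6*(x - 1)) - 89/(21*(x - 4))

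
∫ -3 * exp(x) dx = -3*exp(x) + C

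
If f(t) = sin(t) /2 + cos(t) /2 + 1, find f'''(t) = sin(t)/2 - cos(t)/2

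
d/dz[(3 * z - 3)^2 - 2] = 18*z - 18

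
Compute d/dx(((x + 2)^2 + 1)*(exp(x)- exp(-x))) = (x^2*exp(2*x) + x^2 + 6*x*exp(2*x) + 2*x + 9*exp(2*x) + 1)*exp(-x)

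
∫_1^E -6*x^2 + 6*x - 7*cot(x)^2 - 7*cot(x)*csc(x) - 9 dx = -2*exp(3) + 7*cot(E) - 7*csc(1) - 2*E - 7*cot(1) + 1 + 7*csc(E) + 3*exp(2)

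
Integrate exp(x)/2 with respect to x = exp(x)/2 + C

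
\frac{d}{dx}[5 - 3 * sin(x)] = -3*cos(x)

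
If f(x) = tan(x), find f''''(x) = 24*tan(x)^5 + 40*tan(x)^3 + 16*tan(x)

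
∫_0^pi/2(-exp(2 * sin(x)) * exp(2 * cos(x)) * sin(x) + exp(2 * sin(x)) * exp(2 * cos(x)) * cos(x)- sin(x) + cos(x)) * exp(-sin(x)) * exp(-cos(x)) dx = 0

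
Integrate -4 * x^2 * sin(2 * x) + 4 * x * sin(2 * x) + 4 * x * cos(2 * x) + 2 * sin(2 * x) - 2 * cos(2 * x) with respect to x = (2*x^2 - 2*x - 1)*cos(2*x) + C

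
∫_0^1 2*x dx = 1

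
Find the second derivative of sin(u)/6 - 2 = -sin(u)/6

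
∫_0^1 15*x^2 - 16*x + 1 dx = -2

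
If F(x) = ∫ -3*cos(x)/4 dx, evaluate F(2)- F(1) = -3*sin(2)/4 + 3*sin(1)/4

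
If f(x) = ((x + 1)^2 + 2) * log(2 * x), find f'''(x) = (2*x^2 - 2*x + 6)/x^3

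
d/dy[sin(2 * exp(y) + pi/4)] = 2*exp(y)*cos(2*exp(y) + pi/4)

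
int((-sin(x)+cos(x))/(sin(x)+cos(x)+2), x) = log(sin(x) + cos(x) + 2) + C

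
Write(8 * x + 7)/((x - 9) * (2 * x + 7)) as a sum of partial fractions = 42/(25*(2*x + 7)) + 79/(25*(x - 9))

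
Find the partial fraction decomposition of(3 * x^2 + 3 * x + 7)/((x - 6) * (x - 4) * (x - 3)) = 43/(3*(x - 3)) - 67/(2*(x - 4)) + 133/(6*(x - 6))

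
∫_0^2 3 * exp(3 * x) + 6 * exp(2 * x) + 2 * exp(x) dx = -exp(2) - 7 + (1 + exp(2))^3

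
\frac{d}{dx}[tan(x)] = cos(x)^(-2)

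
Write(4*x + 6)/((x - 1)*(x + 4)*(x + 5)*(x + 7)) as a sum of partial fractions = 11/(24*(x + 7)) - 7/(6*(x + 5)) + 2/(3*(x + 4)) + 1/(24*(x - 1))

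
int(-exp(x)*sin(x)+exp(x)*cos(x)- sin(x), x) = (exp(x) + 1)*cos(x) + C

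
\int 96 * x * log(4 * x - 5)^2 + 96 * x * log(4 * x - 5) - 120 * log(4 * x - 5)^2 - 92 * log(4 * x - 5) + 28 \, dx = (4*x - 5)*(3*(4*x - 5)*log(4*x - 5) + 7)*log(4*x - 5) + C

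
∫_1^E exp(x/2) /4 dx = -exp(1/2)/2 + exp(E/2)/2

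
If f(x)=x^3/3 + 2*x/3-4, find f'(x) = x^2 + 2/3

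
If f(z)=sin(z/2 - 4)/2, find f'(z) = cos(z/2 - 4)/4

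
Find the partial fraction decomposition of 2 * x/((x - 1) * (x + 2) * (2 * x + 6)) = -3/(4*(x + 3)) + 2/(3*(x + 2)) + 1/(12*(x - 1))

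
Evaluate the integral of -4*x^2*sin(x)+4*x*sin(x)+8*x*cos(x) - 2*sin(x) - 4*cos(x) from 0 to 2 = 10*cos(2) - 2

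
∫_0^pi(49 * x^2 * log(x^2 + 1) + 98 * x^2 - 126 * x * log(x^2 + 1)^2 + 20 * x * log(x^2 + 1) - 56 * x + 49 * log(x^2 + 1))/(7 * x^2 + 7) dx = -3*log(1 + pi^2)^3 - 4*log(1 + pi^2) + 5*log(1 + pi^2)^2/7 + 7*pi*log(1 + pi^2)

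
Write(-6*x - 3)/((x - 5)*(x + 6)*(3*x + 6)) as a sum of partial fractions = 1/(4*(x + 6)) - 3/(28*(x + 2)) - 1/(7*(x - 5))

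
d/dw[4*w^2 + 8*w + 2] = 8*w + 8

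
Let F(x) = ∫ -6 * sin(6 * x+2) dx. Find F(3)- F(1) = -cos(8) + cos(20)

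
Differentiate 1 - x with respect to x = -1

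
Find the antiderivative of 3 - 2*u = -u^2 + 3*u + C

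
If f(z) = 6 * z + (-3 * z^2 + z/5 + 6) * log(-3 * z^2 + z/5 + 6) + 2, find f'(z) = -6*z*log(-3*z^2 + z/5 + 6) - 6*z + log(-3*z^2 + z/5 + 6)/5 + 31/5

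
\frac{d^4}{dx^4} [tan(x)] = 24*tan(x)^5 + 40*tan(x)^3 + 16*tan(x)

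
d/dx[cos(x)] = -sin(x)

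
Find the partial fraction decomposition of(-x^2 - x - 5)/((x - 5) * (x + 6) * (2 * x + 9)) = 83/(57*(2*x + 9)) - 35/(33*(x + 6)) - 35/(209*(x - 5))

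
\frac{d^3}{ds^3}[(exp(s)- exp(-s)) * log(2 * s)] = (s^3*exp(2*s)*log(s) + s^3*exp(2*s)*log(2) + s^3*log(s) + s^3*log(2) + 3*s^2*exp(2*s) - 3*s^2 - 3*s*exp(2*s) - 3*s + 2*exp(2*s) - 2)*exp(-s)/s^3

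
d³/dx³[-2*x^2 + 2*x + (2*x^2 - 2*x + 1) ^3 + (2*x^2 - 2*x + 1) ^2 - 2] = 960*x^3 - 1440*x^2 + 960*x - 240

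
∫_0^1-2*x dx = -1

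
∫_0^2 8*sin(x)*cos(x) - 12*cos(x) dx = -9 + (-3 + 2*sin(2))^2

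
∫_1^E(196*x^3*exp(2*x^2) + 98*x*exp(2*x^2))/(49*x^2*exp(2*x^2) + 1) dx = -log(1 + 49*exp(2)) + log(1 + 49*exp(2)*exp(2*exp(2)))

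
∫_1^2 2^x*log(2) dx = 2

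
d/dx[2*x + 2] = 2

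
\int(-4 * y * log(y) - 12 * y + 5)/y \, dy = -(4*y - 5)*(log(y) + 2) + C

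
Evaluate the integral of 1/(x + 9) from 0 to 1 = -log(6) + log(20/3)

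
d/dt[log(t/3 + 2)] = 1/(t + 6)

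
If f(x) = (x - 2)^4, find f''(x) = 12*x^2 - 48*x + 48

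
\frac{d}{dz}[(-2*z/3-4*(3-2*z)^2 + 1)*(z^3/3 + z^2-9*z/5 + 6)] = -80*z^4/3 - 8*z^3/9 + 967*z^2/5 - 2162*z/5 + 347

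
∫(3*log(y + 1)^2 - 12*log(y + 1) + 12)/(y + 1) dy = (log(y + 1) - 2)^3 + C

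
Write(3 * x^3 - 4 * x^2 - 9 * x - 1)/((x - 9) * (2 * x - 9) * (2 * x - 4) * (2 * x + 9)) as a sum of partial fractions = 2519/(25272*(2*x + 9)) - 1207/(3240*(2*x - 9)) - 11/(910*(x - 2)) + 1781/(3402*(x - 9))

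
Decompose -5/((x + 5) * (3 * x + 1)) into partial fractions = -15/(14*(3*x + 1)) + 5/(14*(x + 5))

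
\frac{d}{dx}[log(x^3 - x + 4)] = (3*x^2 - 1)/(x^3 - x + 4)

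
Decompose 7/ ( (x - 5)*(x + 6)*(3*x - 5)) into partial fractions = -63/(230*(3*x - 5)) + 7/(253*(x + 6)) + 7/(110*(x - 5))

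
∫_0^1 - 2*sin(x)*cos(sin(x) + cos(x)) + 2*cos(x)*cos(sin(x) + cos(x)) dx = -2*sin(1) + 2*sin(cos(1) + sin(1))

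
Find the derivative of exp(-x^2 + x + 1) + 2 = -2*x*exp(-x^2 + x + 1) + exp(-x^2 + x + 1)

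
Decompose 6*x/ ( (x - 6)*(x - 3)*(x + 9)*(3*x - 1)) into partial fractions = 27/(1904*(3*x - 1)) + 3/(280*(x + 9)) - 1/(16*(x - 3)) + 4/(85*(x - 6))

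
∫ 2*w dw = w^2 + C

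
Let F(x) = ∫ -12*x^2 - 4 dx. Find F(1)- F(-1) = -16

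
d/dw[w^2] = 2*w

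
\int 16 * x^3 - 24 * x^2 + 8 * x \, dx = 4*x^4 - 8*x^3 + 4*x^2 + C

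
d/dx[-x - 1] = -1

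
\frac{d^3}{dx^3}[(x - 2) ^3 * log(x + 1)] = (6*x^3*log(x + 1) + 11*x^3 + 18*x^2*log(x + 1) + 15*x^2 + 18*x*log(x + 1) - 30*x + 6*log(x + 1) - 88)/(x^3 + 3*x^2 + 3*x + 1)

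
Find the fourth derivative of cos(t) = cos(t)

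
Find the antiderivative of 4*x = 2*x^2 + C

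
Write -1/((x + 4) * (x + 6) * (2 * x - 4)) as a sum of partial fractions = -1/(32*(x + 6)) + 1/(24*(x + 4)) - 1/(96*(x - 2))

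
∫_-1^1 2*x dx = 0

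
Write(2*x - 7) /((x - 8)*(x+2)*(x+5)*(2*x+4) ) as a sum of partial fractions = 17/(234*(x + 5)) - 137/(1800*(x + 2)) + 11/(60*(x + 2)^2) + 9/(2600*(x - 8))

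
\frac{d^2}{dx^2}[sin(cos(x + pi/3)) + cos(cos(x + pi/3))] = -sin(x + pi/3)^2*sin(cos(x + pi/3)) - sin(x + pi/3)^2*cos(cos(x + pi/3)) + sin(cos(x + pi/3))*cos(x + pi/3) - cos(x + pi/3)*cos(cos(x + pi/3))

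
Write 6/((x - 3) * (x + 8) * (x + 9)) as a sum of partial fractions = 1/(2*(x + 9)) - 6/(11*(x + 8)) + 1/(22*(x - 3))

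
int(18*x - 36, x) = 9*x^2 - 36*x + C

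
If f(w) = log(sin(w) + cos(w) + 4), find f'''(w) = 4*(cos(2*w) - 3*sqrt(2)*cos(w + pi/4))/(2*sqrt(2)*sin(w)^2*cos(w + pi/4) + 24*sin(w)*cos(w) + 51*sin(w) + 49*cos(w) + 76)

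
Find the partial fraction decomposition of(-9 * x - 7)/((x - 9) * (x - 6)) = 61/(3*(x - 6)) - 88/(3*(x - 9))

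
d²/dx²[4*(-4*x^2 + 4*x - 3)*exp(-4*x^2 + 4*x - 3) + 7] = (-1024*x^4 + 2048*x^3 - 1408*x^2 + 384*x)*exp(-4*x^2 + 4*x - 3)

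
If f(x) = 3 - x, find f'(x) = -1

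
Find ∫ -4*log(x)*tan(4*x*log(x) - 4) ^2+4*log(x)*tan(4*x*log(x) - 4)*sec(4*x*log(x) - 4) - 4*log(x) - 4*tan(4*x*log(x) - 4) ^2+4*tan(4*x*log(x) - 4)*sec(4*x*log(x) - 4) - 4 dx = -tan(4*x*log(x) - 4) + sec(4*x*log(x) - 4) + C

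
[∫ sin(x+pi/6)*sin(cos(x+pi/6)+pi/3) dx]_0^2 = -cos(sqrt(3)/2 + pi/3) + cos(cos(pi/6 + 2) + pi/3)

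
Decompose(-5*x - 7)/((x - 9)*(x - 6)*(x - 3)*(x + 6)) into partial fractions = -23/(1620*(x + 6)) - 11/(81*(x - 3)) + 37/(108*(x - 6)) - 26/(135*(x - 9))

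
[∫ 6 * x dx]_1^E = -3 + 3*exp(2)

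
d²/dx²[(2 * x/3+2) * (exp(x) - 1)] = 2*x*exp(x)/3 + 10*exp(x)/3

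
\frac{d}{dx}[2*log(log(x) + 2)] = 2/(x*log(x) + 2*x)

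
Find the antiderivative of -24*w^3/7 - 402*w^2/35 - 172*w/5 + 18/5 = -6*w^4/7 - 134*w^3/35 - 86*w^2/5 + 18*w/5 + C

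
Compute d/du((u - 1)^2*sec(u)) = (u^2*sin(u)/cos(u) - 2*u*sin(u)/cos(u) + 2*u + sin(u)/cos(u) - 2)/cos(u)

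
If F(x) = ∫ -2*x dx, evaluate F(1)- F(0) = -1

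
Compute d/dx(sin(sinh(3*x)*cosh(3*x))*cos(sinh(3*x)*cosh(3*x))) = 3*cos(2*sinh(3*x)*cosh(3*x))*cosh(6*x)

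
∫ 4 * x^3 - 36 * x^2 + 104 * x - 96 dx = x^4 - 12*x^3 + 52*x^2 - 96*x + C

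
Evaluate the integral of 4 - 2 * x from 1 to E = 1 - (-2 + E)^2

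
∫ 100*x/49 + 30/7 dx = 50*x^2/49 + 30*x/7 + C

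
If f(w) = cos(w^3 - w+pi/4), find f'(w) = (1 - 3*w^2)*cos(-w^3 + w + pi/4)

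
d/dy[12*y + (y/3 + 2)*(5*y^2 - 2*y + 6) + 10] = 5*y^2 + 56*y/3 + 10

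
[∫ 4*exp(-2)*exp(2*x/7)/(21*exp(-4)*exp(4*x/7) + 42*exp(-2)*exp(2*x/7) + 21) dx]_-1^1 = -2*exp(-16/7)/(3*(exp(-16/7) + 1)) + 2*exp(-12/7)/(3*(exp(-12/7) + 1))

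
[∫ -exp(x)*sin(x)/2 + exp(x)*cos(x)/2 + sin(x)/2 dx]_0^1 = (-1 + E)*cos(1)/2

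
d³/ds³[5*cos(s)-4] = 5*sin(s)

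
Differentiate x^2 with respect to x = 2*x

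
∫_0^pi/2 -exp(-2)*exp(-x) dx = -exp(-2) + exp(-2 - pi/2)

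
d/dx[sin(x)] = cos(x)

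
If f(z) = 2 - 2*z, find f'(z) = -2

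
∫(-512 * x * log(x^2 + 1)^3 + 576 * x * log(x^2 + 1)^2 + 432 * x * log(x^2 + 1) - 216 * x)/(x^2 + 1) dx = 4*(-16*log(x^2 + 1)^3 + 24*log(x^2 + 1)^2 + 27*log(x^2 + 1) - 27)*log(x^2 + 1) + C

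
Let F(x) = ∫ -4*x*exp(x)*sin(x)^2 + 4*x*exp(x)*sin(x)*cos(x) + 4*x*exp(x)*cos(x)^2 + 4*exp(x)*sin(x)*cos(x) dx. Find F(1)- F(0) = 2*E*sin(2)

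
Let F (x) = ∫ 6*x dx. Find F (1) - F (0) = 3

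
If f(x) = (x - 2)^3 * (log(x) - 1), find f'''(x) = (6*x^3*log(x) + 5*x^3 - 12*x^2 - 12*x - 16)/x^3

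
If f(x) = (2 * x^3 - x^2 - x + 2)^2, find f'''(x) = 480*x^3 - 240*x^2 - 72*x + 60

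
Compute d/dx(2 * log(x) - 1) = 2/x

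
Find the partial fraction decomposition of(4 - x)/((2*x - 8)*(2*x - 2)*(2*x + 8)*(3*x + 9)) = -1/(120*(x + 4)) + 1/(96*(x + 3)) - 1/(480*(x - 1))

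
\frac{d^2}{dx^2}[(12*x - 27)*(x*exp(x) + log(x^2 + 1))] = (12*x^6*exp(x) + 21*x^5*exp(x) - 6*x^4*exp(x) + 42*x^3*exp(x) + 24*x^3 - 48*x^2*exp(x) + 54*x^2 + 21*x*exp(x) + 72*x - 30*exp(x) - 54)/(x^4 + 2*x^2 + 1)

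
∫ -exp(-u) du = exp(-u) + C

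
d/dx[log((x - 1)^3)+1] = 3/(x - 1)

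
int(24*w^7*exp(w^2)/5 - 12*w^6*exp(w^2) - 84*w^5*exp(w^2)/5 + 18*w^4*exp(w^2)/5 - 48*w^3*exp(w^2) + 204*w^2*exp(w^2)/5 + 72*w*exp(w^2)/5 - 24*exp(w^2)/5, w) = 6*w*(w^2 + w - 2)*(2*w^3 - 7*w^2 - 2*w + 2)*exp(w^2)/5 + C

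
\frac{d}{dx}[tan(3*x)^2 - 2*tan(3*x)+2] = 6*(sin(3*x)/cos(3*x) - 1)/cos(3*x)^2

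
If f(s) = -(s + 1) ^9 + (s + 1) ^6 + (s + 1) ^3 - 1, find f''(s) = -72*s^7 - 504*s^6 - 1512*s^5 - 2490*s^4 - 2400*s^3 - 1332*s^2 - 378*s - 36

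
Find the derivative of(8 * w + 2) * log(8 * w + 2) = 8*log(4*w + 1) + 8*log(2) + 8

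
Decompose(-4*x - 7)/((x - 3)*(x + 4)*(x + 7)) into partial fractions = 7/(10*(x + 7)) - 3/(7*(x + 4)) - 19/(70*(x - 3))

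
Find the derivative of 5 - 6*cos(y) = 6*sin(y)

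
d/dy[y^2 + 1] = 2*y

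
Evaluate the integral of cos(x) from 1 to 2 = -sin(1) + sin(2)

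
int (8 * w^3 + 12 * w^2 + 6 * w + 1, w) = 2*w^4 + 4*w^3 + 3*w^2 + w + C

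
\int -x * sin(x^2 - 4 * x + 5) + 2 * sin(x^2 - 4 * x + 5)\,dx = cos((x - 2)^2 + 1)/2 + C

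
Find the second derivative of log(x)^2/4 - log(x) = (3 - log(x))/(2*x^2)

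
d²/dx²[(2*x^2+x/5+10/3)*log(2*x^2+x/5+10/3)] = (600*x^2*log(2*x^2 + x/5 + 10/3) + 1800*x^2 + 60*x*log(2*x^2 + x/5 + 10/3) + 180*x + 1000*log(2*x^2 + x/5 + 10/3) + 1003)/(150*x^2 + 15*x + 250)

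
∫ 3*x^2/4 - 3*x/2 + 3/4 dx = x^3/4 - 3*x^2/4 + 3*x/4 + C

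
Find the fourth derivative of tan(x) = 24*tan(x)^5 + 40*tan(x)^3 + 16*tan(x)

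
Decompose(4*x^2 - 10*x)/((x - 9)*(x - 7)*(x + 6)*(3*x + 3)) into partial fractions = -68/(975*(x + 6)) + 7/(600*(x + 1)) - 21/(104*(x - 7)) + 13/(50*(x - 9))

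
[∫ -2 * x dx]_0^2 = -4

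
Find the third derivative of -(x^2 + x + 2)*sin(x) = x^2*cos(x) + 6*x*sin(x) + x*cos(x) + 3*sin(x) - 4*cos(x)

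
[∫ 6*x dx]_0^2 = 12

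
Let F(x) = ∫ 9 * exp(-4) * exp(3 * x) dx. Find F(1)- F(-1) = -3*exp(-7) + 3*exp(-1)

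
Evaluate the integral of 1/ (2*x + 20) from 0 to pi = -log(5)/2 + log(pi/2 + 5)/2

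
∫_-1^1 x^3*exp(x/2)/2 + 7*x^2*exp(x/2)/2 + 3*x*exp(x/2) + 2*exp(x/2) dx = 2*exp(-1/2) + 4*exp(1/2)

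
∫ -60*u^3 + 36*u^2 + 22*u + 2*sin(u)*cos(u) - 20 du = -15*u^4 + 12*u^3 + 11*u^2 - 20*u + sin(u)^2 + C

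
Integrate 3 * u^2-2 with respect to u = u^3 - 2*u + C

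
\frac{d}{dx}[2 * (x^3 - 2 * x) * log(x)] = 6*x^2*log(x) + 2*x^2 - 4*log(x) - 4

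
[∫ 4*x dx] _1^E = -2 + 2*exp(2)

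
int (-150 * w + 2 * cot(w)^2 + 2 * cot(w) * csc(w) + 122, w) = -75*w^2 + 120*w - 2*cot(w) - 2*csc(w) + C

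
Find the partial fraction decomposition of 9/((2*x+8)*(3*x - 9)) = -3/(14*(x + 4)) + 3/(14*(x - 3))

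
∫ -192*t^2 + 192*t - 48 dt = -64*t^3 + 96*t^2 - 48*t + C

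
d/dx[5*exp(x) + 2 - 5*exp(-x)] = (5*exp(2*x) + 5)*exp(-x)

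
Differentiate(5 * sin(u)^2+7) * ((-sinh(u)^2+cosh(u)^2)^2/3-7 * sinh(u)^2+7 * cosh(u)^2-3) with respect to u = 65*sin(2*u)/3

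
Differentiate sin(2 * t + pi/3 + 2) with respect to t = 2*cos(2*t + pi/3 + 2)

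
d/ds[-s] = -1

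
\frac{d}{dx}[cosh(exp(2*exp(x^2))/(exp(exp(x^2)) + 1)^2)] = 4*x*exp(x^2 + 2*exp(x^2))*sinh(exp(2*exp(x^2))/(exp(2*exp(x^2)) + 2*exp(exp(x^2)) + 1))/(exp(3*exp(x^2)) + 3*exp(2*exp(x^2)) + 3*exp(exp(x^2)) + 1)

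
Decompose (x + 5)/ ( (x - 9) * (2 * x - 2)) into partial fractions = -3/(8*(x - 1)) + 7/(8*(x - 9))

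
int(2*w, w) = w^2 + C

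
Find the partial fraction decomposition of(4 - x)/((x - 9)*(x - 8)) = 4/(x - 8) - 5/(x - 9)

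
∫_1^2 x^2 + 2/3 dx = 3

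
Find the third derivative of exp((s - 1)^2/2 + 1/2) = s^3*exp(s^2/2 - s + 1) - 3*s^2*exp(s^2/2 - s + 1) + 6*s*exp(s^2/2 - s + 1) - 4*exp(s^2/2 - s + 1)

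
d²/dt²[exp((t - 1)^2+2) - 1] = 4*t^2*exp(t^2 - 2*t + 3) - 8*t*exp(t^2 - 2*t + 3) + 6*exp(t^2 - 2*t + 3)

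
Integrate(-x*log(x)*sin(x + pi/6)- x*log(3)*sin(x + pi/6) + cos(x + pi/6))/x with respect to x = log(3*x)*cos(x + pi/6) + C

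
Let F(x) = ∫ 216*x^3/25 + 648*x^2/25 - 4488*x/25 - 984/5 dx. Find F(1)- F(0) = -6894/25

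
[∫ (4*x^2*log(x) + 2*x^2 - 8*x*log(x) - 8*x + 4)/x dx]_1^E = -4 + 2*(-2 + E)^2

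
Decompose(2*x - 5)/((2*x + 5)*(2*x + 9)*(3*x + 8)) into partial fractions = 93/(11*(3*x + 8)) - 7/(11*(2*x + 9)) - 5/(2*x + 5)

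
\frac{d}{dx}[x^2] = 2*x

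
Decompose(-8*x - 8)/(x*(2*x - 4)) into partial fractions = -6/(x - 2) + 2/x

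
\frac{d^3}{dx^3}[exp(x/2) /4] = exp(x/2)/32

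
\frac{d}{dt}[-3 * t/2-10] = -3/2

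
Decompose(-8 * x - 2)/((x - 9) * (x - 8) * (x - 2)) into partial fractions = -3/(7*(x - 2)) + 11/(x - 8) - 74/(7*(x - 9))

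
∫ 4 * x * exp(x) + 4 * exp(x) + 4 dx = 4*x*(exp(x) + 1) + C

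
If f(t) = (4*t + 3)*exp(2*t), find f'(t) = 8*t*exp(2*t) + 10*exp(2*t)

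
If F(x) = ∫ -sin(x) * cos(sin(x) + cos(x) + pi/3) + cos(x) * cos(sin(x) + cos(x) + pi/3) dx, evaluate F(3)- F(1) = -sin(cos(1) + sin(1) + pi/3) + sin(cos(3) + sin(3) + pi/3)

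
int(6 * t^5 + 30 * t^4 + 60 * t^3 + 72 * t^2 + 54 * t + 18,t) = t^6 + 6*t^5 + 15*t^4 + 24*t^3 + 27*t^2 + 18*t + C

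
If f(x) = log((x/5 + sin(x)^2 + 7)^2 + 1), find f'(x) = (10*x*sin(2*x) + 2*x + 100*sin(x)^3*cos(x) + 10*sin(x)^2 + 350*sin(2*x) + 70)/(x^2 + 10*x*sin(x)^2 + 70*x + 25*sin(x)^4 + 350*sin(x)^2 + 1250)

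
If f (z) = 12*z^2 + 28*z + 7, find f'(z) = 24*z + 28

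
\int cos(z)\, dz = sin(z) + C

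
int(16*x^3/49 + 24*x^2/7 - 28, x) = 4*x^4/49 + 8*x^3/7 - 28*x + C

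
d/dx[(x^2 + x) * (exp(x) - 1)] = x^2*exp(x) + 3*x*exp(x) - 2*x + exp(x) - 1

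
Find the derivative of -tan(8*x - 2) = -8*tan(8*x - 2)^2 - 8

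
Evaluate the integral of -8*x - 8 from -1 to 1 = -16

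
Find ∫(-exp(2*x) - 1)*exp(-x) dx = -2*sinh(x) + C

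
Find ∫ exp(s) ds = exp(s) + C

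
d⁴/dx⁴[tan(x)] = 24*tan(x)^5 + 40*tan(x)^3 + 16*tan(x)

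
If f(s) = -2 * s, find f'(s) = -2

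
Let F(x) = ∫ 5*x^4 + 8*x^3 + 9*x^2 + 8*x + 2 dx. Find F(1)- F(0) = 12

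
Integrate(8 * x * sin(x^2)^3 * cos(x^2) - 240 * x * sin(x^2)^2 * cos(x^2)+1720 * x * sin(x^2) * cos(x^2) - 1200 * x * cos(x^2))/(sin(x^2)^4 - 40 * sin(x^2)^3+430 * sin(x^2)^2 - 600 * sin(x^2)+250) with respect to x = log((sin(x^2)^2 - 20*sin(x^2) + 15)^2/25 + 1) + C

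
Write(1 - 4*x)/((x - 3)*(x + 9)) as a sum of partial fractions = -37/(12*(x + 9)) - 11/(12*(x - 3))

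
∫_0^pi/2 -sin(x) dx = -1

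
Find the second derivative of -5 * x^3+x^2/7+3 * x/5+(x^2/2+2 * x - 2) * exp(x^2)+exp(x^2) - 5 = 2*x^4*exp(x^2) + 8*x^3*exp(x^2) + x^2*exp(x^2) + 12*x*exp(x^2) - 30*x - exp(x^2) + 2/7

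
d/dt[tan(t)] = cos(t)^(-2)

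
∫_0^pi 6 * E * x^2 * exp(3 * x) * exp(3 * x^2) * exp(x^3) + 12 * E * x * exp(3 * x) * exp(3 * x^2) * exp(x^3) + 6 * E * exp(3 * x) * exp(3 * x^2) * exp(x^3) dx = -2*E + 2*exp((1 + pi)^3)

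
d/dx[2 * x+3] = 2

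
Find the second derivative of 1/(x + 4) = 2/(x^3 + 12*x^2 + 48*x + 64)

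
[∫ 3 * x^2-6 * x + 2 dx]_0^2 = 0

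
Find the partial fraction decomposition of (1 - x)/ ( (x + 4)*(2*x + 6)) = -5/(2*(x + 4)) + 2/(x + 3)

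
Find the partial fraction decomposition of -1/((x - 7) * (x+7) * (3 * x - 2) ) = 9/(437*(3*x - 2)) - 1/(322*(x + 7)) - 1/(266*(x - 7))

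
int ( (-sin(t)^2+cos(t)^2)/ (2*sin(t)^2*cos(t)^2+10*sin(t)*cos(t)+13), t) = -acot(sin(2*t) + 5) + C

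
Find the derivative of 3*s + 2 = 3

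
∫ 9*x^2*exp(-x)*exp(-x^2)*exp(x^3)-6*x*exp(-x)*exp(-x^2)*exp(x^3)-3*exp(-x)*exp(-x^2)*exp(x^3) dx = 3*exp(-x*(-x^2 + x + 1)) + C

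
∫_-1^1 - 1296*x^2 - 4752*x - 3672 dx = -8208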